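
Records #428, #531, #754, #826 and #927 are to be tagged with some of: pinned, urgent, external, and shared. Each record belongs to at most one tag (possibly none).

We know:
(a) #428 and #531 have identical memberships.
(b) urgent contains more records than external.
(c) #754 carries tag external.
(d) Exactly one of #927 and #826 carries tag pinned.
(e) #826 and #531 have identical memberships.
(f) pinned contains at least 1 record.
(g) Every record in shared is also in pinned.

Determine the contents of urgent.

urgent = {#428, #531, #826}

From (c): #754 ∈ external.
Suppose #428 ∉ urgent: no assignment then satisfies all the clues, so #428 ∈ urgent.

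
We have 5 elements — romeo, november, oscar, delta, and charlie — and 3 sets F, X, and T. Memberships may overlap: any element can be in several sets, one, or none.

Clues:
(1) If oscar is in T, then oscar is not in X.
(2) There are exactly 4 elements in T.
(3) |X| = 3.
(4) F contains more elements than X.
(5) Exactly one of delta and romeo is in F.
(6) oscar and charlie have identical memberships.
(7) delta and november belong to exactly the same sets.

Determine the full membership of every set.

F = {charlie, delta, november, oscar}; X = {delta, november, romeo}; T = {charlie, delta, november, oscar}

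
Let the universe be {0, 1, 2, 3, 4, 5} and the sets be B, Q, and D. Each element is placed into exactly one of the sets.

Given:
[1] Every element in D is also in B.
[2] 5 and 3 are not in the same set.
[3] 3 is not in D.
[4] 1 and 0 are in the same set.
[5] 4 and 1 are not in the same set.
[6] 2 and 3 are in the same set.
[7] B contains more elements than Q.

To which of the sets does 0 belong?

From (3): 3 ∉ D.
(6): 2 matches 3: 2 ∉ D.
Suppose 0 ∉ B: no assignment then satisfies all the clues, so 0 ∈ B.

0: B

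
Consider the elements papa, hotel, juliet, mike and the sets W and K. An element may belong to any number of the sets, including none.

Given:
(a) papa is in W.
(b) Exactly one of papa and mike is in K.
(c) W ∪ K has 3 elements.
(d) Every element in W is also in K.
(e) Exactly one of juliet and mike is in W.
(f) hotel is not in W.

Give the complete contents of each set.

From (a): papa ∈ W.
From (f): hotel ∉ W.
(d) with papa ∈ W: papa ∈ K.
(b) (exactly one): mike ∉ K.
(d) contrapositive: mike ∉ W.
(e) (exactly one): juliet ∈ W.
(d) with juliet ∈ W: juliet ∈ K.
Suppose hotel ∉ K: no assignment then satisfies all the clues, so hotel ∈ K.

W = {juliet, papa}; K = {hotel, juliet, papa}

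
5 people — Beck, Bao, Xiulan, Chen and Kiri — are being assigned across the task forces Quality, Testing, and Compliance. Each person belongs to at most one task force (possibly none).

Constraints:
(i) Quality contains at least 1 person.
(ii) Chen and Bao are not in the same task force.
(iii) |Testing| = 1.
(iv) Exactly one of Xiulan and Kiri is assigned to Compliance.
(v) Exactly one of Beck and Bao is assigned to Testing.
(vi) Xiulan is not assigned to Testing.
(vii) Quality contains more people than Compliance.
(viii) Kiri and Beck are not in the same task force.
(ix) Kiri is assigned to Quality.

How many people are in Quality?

From (vi): Xiulan ∉ Testing.
From (ix): Kiri ∈ Quality.
(iv) (exactly one): Xiulan ∈ Compliance.
(viii): Beck ∉ Quality.
Suppose Beck ∈ Compliance: no assignment then satisfies all the clues, so Beck ∉ Compliance.

2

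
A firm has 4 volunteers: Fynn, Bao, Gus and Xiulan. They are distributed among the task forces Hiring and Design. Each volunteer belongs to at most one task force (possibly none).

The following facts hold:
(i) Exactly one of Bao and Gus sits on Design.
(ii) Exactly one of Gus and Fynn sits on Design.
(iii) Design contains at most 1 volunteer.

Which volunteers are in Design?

Design = {Gus}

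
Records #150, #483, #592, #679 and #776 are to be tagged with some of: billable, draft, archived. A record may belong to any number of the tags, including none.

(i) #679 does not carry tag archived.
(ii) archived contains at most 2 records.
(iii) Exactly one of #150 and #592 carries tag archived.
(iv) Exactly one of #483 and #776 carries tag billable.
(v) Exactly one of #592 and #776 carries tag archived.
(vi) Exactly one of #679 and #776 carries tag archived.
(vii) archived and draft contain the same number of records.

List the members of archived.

From (i): #679 ∉ archived.
(vi) (exactly one): #776 ∈ archived.
(v) (exactly one): #592 ∉ archived.
(iii) (exactly one): #150 ∈ archived.
(ii): archived already has 2, so the rest are out.

archived = {#150, #776}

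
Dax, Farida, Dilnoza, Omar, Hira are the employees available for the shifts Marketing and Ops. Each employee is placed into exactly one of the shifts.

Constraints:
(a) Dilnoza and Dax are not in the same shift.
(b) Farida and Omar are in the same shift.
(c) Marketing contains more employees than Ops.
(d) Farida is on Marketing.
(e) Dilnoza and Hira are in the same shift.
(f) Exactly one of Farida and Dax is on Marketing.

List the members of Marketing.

From (d): Farida ∈ Marketing.
(b): Omar matches Farida: Omar ∈ Marketing.
(f) (exactly one): Dax ∉ Marketing.
Only one shift left: Dax ∈ Ops.
(a): Dilnoza ∉ Ops.
(e): Hira matches Dilnoza: Hira ∉ Ops.
Only one shift left: Dilnoza ∈ Marketing.
Only one shift left: Hira ∈ Marketing.

Marketing = {Dilnoza, Farida, Hira, Omar}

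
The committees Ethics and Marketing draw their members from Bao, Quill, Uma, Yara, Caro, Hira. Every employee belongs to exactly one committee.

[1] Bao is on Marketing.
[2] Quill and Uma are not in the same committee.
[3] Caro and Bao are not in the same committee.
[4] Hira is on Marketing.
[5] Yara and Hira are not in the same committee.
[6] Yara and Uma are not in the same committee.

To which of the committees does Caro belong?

Caro: Ethics

From (1): Bao ∈ Marketing.
From (4): Hira ∈ Marketing.
(3): Caro ∉ Marketing.
(5): Yara ∉ Marketing.
Only one committee left: Yara ∈ Ethics.
Only one committee left: Caro ∈ Ethics.
(6): Uma ∉ Ethics.
Only one committee left: Uma ∈ Marketing.
(2): Quill ∉ Marketing.
Only one committee left: Quill ∈ Ethics.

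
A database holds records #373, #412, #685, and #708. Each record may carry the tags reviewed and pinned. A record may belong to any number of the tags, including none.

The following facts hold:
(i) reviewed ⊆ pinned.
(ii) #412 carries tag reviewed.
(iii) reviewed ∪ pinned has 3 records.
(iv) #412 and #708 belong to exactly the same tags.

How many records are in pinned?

3

From (ii): #412 ∈ reviewed.
(i) with #412 ∈ reviewed: #412 ∈ pinned.
(iv): #708 matches #412: #708 ∈ reviewed.
(iv): #708 matches #412: #708 ∈ pinned.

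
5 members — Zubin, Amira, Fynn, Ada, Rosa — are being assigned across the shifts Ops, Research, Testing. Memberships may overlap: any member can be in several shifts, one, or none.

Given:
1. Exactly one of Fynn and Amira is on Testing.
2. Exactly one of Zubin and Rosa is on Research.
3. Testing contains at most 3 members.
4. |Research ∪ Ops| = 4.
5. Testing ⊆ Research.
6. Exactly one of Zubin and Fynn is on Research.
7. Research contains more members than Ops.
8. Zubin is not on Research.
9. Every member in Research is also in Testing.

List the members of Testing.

From (8): Zubin ∉ Research.
(2) (exactly one): Rosa ∈ Research.
(5) contrapositive: Zubin ∉ Testing.
(6) (exactly one): Fynn ∈ Research.
(9) with Fynn ∈ Research: Fynn ∈ Testing.
(9) with Rosa ∈ Research: Rosa ∈ Testing.
(1) (exactly one): Amira ∉ Testing.
(9) contrapositive: Amira ∉ Research.
Suppose Ada ∉ Testing: no assignment then satisfies all the clues, so Ada ∈ Testing.

Testing = {Ada, Fynn, Rosa}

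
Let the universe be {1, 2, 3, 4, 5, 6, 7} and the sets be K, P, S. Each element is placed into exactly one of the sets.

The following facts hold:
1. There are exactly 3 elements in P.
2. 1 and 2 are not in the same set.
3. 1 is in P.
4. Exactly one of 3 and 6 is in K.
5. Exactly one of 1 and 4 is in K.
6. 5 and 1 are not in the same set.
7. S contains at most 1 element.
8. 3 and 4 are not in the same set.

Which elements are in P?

From (3): 1 ∈ P.
(2): 2 ∉ P.
(5) (exactly one): 4 ∈ K.
(6): 5 ∉ P.
(8): 3 ∉ K.
(4) (exactly one): 6 ∈ K.
(1): only 3 candidates remain for P, so all are in.

P = {1, 3, 7}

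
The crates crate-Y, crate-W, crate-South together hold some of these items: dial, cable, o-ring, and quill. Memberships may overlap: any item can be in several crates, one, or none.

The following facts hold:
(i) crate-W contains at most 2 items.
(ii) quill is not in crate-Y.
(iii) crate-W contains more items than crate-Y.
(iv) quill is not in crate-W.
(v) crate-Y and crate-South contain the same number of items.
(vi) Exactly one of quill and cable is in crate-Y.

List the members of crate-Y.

crate-Y = {cable}

From (ii): quill ∉ crate-Y.
From (iv): quill ∉ crate-W.
(vi) (exactly one): cable ∈ crate-Y.
Suppose dial ∈ crate-Y: no assignment then satisfies all the clues, so dial ∉ crate-Y.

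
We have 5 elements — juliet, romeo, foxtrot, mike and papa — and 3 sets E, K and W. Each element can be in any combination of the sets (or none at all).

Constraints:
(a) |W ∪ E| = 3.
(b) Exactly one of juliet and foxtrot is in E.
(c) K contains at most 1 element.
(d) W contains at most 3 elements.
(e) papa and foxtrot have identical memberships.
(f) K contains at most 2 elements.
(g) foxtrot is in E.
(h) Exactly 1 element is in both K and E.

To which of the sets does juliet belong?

juliet: none

From (g): foxtrot ∈ E.
(b) (exactly one): juliet ∉ E.
(e): papa matches foxtrot: papa ∈ E.
Suppose juliet ∈ K: no assignment then satisfies all the clues, so juliet ∉ K.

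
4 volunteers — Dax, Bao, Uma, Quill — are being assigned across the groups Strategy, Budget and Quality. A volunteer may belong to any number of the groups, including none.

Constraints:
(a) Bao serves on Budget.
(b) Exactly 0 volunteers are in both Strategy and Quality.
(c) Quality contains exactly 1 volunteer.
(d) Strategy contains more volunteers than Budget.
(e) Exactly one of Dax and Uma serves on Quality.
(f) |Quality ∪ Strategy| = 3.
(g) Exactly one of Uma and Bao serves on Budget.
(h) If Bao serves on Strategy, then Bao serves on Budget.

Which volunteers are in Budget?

From (a): Bao ∈ Budget.
(g) (exactly one): Uma ∉ Budget.
Suppose Dax ∈ Budget: no assignment then satisfies all the clues, so Dax ∉ Budget.

Budget = {Bao}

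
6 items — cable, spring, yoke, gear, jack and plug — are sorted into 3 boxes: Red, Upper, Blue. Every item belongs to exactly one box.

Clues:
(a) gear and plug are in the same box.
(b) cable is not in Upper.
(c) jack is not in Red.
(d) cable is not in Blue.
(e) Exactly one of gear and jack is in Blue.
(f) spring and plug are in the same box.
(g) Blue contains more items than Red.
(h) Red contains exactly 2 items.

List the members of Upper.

Upper = {jack}

From (b): cable ∉ Upper.
From (c): jack ∉ Red.
From (d): cable ∉ Blue.
Only one box left: cable ∈ Red.
Suppose spring ∈ Upper: no assignment then satisfies all the clues, so spring ∉ Upper.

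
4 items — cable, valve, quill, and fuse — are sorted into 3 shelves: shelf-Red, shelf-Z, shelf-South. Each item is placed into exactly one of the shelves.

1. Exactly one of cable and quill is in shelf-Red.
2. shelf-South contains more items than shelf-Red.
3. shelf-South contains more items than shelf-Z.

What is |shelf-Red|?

1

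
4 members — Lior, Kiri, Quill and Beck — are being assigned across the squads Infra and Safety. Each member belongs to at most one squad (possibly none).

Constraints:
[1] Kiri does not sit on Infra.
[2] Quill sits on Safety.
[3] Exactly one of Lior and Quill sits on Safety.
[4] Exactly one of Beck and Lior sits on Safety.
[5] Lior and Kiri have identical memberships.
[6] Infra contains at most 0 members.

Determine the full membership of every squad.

From (1): Kiri ∉ Infra.
From (2): Quill ∈ Safety.
(3) (exactly one): Lior ∉ Safety.
(4) (exactly one): Beck ∈ Safety.
(5): Lior matches Kiri: Lior ∉ Infra.
(5): Kiri matches Lior: Kiri ∉ Safety.

Infra = {}; Safety = {Beck, Quill}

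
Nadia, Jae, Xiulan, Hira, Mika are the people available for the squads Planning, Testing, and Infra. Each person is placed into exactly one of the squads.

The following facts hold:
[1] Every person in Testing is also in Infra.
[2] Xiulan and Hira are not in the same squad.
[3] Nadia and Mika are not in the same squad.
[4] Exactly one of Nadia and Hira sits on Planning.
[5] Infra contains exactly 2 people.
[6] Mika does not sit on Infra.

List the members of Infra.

Infra = {Nadia, Xiulan}

From (6): Mika ∉ Infra.
(1) contrapositive: Mika ∉ Testing.
Only one squad left: Mika ∈ Planning.
(3): Nadia ∉ Planning.
(4) (exactly one): Hira ∈ Planning.
(2): Xiulan ∉ Planning.
Suppose Nadia ∉ Infra: no assignment then satisfies all the clues, so Nadia ∈ Infra.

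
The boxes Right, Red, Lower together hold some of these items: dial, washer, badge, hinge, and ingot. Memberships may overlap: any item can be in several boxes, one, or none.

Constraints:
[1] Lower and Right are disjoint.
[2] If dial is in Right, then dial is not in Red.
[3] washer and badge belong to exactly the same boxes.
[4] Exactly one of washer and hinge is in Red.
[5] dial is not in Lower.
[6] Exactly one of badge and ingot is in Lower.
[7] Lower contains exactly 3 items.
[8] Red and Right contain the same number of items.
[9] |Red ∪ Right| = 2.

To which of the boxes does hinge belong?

hinge: Lower, Red

From (5): dial ∉ Lower.
Suppose hinge ∈ Right: no assignment then satisfies all the clues, so hinge ∉ Right.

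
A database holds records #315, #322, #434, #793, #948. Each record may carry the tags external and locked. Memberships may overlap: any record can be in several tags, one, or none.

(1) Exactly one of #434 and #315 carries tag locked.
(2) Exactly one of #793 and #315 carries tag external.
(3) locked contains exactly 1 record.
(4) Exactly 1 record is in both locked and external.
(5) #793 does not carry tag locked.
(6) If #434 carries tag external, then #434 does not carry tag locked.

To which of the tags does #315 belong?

#315: external, locked

From (5): #793 ∉ locked.
Suppose #315 ∉ external: no assignment then satisfies all the clues, so #315 ∈ external.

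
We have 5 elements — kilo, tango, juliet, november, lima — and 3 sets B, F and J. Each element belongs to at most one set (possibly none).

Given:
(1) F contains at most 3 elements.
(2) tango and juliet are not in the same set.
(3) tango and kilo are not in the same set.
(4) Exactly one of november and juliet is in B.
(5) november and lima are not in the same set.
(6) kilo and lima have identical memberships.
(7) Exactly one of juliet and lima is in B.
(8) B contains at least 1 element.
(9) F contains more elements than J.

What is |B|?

1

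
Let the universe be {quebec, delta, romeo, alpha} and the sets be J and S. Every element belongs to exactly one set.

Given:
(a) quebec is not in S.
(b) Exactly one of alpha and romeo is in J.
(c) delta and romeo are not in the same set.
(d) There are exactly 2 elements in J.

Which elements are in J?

J = {quebec, romeo}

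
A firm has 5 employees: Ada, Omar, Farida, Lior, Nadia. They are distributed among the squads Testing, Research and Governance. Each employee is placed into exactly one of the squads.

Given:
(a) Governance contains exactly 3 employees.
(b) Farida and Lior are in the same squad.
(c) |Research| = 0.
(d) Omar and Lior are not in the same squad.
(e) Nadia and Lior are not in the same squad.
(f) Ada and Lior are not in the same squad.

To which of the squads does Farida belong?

(c): Research already has 0, so the rest are out.
Suppose Farida ∉ Testing: no assignment then satisfies all the clues, so Farida ∈ Testing.

Farida: Testing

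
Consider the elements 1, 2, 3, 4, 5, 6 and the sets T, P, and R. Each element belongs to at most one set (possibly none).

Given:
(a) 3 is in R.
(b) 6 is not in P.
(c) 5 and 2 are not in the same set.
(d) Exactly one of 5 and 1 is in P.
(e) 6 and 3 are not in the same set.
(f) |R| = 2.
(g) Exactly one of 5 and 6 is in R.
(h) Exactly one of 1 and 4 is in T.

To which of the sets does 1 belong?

1: P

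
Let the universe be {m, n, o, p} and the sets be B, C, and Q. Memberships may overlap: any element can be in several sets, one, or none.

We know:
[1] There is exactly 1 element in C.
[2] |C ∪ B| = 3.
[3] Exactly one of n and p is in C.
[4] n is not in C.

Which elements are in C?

From (4): n ∉ C.
(3) (exactly one): p ∈ C.
(1): C already has 1, so the rest are out.

C = {p}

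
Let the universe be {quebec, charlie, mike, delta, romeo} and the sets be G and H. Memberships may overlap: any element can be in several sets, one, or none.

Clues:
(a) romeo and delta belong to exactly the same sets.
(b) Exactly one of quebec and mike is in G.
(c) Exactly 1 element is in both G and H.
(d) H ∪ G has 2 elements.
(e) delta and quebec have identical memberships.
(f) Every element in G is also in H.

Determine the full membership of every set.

G = {mike}; H = {charlie, mike}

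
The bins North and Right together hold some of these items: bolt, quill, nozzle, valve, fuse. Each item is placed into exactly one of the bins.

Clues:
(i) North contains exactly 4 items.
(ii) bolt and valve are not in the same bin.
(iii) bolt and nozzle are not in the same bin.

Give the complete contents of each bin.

North = {fuse, nozzle, quill, valve}; Right = {bolt}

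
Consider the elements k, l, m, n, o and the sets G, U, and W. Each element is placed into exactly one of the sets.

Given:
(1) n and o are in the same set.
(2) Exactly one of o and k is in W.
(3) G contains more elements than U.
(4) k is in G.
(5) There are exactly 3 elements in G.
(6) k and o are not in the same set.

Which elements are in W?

W = {n, o}

From (4): k ∈ G.
(2) (exactly one): o ∈ W.
(1): n matches o: n ∉ G.
(1): n matches o: n ∉ U.
(1): n matches o: n ∈ W.
(5): only 3 candidates remain for G, so all are in.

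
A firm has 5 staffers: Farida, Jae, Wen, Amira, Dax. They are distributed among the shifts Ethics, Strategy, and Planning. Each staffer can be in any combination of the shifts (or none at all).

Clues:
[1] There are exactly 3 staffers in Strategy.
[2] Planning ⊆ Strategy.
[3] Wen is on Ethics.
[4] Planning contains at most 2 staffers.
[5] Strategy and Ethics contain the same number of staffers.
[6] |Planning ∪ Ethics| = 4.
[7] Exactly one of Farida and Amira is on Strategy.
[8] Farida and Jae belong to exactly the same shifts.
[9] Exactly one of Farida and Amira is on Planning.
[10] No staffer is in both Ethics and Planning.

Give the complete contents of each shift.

Ethics = {Farida, Jae, Wen}; Strategy = {Amira, Dax, Wen}; Planning = {Amira}

From (3): Wen ∈ Ethics.
(10) (disjoint): Wen ∉ Planning.
Suppose Farida ∉ Ethics: no assignment then satisfies all the clues, so Farida ∈ Ethics.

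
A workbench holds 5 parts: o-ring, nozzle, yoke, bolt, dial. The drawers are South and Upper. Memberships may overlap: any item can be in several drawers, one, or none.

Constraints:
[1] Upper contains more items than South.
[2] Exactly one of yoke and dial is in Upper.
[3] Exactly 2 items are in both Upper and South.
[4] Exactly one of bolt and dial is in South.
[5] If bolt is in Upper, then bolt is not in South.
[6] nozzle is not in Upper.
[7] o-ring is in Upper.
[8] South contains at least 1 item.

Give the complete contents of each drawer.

South = {dial, o-ring}; Upper = {bolt, dial, o-ring}

From (6): nozzle ∉ Upper.
From (7): o-ring ∈ Upper.
Suppose o-ring ∉ South: no assignment then satisfies all the clues, so o-ring ∈ South.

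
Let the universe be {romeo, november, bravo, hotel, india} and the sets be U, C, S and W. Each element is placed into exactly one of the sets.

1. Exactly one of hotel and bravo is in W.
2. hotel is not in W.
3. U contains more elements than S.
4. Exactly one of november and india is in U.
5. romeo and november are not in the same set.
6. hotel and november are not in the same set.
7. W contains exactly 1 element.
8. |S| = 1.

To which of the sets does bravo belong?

From (2): hotel ∉ W.
(1) (exactly one): bravo ∈ W.
(7): W already has 1, so the rest are out.

bravo: W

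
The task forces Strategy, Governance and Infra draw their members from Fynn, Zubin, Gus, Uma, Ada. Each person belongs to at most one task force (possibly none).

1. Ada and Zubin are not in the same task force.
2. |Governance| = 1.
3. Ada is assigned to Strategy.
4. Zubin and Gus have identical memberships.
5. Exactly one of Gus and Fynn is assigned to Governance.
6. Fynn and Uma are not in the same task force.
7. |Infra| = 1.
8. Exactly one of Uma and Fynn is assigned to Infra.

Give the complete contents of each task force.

Strategy = {Ada}; Governance = {Fynn}; Infra = {Uma}

From (3): Ada ∈ Strategy.
(1): Zubin ∉ Strategy.
(4): Gus matches Zubin: Gus ∉ Strategy.
Suppose Fynn ∈ Strategy: no assignment then satisfies all the clues, so Fynn ∉ Strategy.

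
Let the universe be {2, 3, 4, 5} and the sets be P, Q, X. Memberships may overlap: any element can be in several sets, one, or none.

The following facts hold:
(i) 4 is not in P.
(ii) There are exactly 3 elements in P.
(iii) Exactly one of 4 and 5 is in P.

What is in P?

P = {2, 3, 5}

From (i): 4 ∉ P.
(ii): only 3 candidates remain for P, so all are in.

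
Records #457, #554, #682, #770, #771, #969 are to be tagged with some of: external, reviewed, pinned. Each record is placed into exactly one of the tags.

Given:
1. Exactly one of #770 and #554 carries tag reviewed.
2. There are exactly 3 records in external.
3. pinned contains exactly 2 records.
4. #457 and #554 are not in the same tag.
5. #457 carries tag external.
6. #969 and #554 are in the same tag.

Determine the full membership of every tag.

external = {#457, #682, #771}; reviewed = {#770}; pinned = {#554, #969}

From (5): #457 ∈ external.
(4): #554 ∉ external.
(6): #969 matches #554: #969 ∉ external.
Suppose #554 ∈ reviewed: no assignment then satisfies all the clues, so #554 ∉ reviewed.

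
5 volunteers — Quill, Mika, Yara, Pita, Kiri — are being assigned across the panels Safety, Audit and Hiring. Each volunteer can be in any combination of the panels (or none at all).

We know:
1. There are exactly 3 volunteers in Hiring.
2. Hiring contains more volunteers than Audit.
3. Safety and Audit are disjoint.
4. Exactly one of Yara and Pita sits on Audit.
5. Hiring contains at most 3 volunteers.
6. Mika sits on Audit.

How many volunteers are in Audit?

2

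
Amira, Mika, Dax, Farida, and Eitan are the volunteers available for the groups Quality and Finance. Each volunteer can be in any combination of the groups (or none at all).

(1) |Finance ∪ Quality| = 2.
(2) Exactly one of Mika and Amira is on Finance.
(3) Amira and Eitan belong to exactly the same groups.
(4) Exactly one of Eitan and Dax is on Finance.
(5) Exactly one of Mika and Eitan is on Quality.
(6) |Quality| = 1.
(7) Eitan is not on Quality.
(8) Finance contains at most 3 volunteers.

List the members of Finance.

Finance = {Dax, Mika}

From (7): Eitan ∉ Quality.
(3): Amira matches Eitan: Amira ∉ Quality.
(5) (exactly one): Mika ∈ Quality.
(6): Quality already has 1, so the rest are out.
Suppose Amira ∈ Finance: no assignment then satisfies all the clues, so Amira ∉ Finance.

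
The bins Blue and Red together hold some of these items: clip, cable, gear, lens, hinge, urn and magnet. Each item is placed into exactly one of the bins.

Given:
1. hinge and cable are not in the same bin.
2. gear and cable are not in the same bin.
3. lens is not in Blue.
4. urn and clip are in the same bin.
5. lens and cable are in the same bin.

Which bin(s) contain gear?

From (3): lens ∉ Blue.
(5): cable matches lens: cable ∉ Blue.
Only one bin left: cable ∈ Red.
Only one bin left: lens ∈ Red.
(1): hinge ∉ Red.
(2): gear ∉ Red.
Only one bin left: gear ∈ Blue.
Only one bin left: hinge ∈ Blue.

gear: Blue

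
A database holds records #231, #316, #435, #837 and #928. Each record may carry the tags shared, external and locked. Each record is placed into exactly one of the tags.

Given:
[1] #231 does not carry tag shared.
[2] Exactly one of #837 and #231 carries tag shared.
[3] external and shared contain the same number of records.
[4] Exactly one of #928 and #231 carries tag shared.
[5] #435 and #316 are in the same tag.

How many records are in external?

From (1): #231 ∉ shared.
(2) (exactly one): #837 ∈ shared.
(4) (exactly one): #928 ∈ shared.
Suppose #231 ∈ external: no assignment then satisfies all the clues, so #231 ∉ external.

2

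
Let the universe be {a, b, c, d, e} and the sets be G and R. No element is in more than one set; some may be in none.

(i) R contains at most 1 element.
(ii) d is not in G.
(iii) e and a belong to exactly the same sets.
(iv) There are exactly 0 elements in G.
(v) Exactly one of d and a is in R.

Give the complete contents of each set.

G = {}; R = {d}

From (ii): d ∉ G.
(iv): G already has 0, so the rest are out.
Suppose a ∈ R: no assignment then satisfies all the clues, so a ∉ R.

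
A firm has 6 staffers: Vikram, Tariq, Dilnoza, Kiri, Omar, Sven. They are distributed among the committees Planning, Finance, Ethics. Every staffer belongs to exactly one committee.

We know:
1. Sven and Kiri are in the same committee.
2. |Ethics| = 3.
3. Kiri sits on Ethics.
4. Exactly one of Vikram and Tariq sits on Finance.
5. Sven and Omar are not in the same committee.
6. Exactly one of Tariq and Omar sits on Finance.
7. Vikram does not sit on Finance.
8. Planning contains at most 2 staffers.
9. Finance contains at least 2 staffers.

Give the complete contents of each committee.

Planning = {Omar}; Finance = {Dilnoza, Tariq}; Ethics = {Kiri, Sven, Vikram}

From (3): Kiri ∈ Ethics.
From (7): Vikram ∉ Finance.
(1): Sven matches Kiri: Sven ∉ Planning.
(1): Sven matches Kiri: Sven ∉ Finance.
(1): Sven matches Kiri: Sven ∈ Ethics.
(4) (exactly one): Tariq ∈ Finance.
(5): Omar ∉ Ethics.
(6) (exactly one): Omar ∉ Finance.
(9): only 2 candidates remain for Finance, so all are in.
Only one committee left: Omar ∈ Planning.
(2): only 3 candidates remain for Ethics, so all are in.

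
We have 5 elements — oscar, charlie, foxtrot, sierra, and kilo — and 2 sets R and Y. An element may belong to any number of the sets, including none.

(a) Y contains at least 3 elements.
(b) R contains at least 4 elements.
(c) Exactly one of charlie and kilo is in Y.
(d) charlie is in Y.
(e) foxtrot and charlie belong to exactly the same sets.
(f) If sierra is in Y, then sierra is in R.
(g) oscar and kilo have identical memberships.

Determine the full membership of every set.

R = {charlie, foxtrot, kilo, oscar, sierra}; Y = {charlie, foxtrot, sierra}

From (d): charlie ∈ Y.
(c) (exactly one): kilo ∉ Y.
(e): foxtrot matches charlie: foxtrot ∈ Y.
(g): oscar matches kilo: oscar ∉ Y.
(a): only 3 candidates remain for Y, so all are in.
(f): sierra ∈ R.
Suppose oscar ∉ R: no assignment then satisfies all the clues, so oscar ∈ R.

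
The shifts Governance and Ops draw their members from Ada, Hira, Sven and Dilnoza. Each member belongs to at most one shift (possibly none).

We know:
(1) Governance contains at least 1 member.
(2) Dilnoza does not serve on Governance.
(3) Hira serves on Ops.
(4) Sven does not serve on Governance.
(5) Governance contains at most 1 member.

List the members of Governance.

From (2): Dilnoza ∉ Governance.
From (3): Hira ∈ Ops.
From (4): Sven ∉ Governance.
(1): only 1 candidates remain for Governance, so all are in.

Governance = {Ada}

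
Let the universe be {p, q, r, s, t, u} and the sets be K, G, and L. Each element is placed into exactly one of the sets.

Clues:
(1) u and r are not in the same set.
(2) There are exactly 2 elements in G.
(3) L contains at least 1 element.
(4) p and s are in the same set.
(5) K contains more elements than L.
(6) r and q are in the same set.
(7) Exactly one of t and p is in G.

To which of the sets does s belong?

s: G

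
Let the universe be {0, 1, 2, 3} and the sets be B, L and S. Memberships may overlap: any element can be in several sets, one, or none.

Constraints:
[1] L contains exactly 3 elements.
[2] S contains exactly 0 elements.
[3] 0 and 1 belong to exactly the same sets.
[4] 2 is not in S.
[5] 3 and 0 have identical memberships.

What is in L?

From (4): 2 ∉ S.
(2): S already has 0, so the rest are out.
Suppose 0 ∉ L: no assignment then satisfies all the clues, so 0 ∈ L.

L = {0, 1, 3}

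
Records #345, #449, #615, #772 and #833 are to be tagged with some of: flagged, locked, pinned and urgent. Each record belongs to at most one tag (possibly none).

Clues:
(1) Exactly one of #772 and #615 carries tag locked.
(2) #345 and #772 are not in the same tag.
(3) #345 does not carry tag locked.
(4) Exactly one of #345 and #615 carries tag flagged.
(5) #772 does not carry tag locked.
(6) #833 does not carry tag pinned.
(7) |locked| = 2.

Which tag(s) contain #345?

From (3): #345 ∉ locked.
From (5): #772 ∉ locked.
From (6): #833 ∉ pinned.
(1) (exactly one): #615 ∈ locked.
(4) (exactly one): #345 ∈ flagged.
(2): #772 ∉ flagged.

#345: flagged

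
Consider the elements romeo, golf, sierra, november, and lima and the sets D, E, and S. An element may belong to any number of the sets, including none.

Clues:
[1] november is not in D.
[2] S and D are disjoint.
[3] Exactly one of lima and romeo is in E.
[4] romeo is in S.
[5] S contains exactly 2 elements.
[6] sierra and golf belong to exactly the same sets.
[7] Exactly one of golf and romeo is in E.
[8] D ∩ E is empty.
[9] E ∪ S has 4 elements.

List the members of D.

D = {}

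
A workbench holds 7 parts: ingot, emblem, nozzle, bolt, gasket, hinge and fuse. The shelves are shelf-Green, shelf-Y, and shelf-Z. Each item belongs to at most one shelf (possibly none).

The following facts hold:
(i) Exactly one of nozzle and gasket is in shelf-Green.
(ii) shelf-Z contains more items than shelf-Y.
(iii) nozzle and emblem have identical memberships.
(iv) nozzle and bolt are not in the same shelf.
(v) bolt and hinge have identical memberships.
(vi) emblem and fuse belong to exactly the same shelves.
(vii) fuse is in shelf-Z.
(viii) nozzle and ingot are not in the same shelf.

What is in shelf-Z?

From (vii): fuse ∈ shelf-Z.
(vi): emblem matches fuse: emblem ∉ shelf-Green.
(vi): emblem matches fuse: emblem ∉ shelf-Y.
(vi): emblem matches fuse: emblem ∈ shelf-Z.
(iii): nozzle matches emblem: nozzle ∉ shelf-Green.
(iii): nozzle matches emblem: nozzle ∉ shelf-Y.
(iii): nozzle matches emblem: nozzle ∈ shelf-Z.
(iv): bolt ∉ shelf-Z.
(v): hinge matches bolt: hinge ∉ shelf-Z.
(viii): ingot ∉ shelf-Z.
(i) (exactly one): gasket ∈ shelf-Green.

shelf-Z = {emblem, fuse, nozzle}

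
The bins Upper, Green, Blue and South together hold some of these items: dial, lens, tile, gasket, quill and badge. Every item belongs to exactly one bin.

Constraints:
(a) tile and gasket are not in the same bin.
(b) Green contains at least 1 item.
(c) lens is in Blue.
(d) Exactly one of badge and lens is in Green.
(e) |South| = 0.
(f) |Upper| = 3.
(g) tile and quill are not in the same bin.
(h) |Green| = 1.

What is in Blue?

Blue = {lens, tile}

From (c): lens ∈ Blue.
(d) (exactly one): badge ∈ Green.
(e): South already has 0, so the rest are out.
(h): Green already has 1, so the rest are out.
Suppose dial ∈ Blue: no assignment then satisfies all the clues, so dial ∉ Blue.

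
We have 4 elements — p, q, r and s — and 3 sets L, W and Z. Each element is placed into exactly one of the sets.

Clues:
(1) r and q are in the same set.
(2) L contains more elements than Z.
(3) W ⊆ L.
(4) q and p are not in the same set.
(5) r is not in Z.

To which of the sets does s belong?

s: L

From (5): r ∉ Z.
(1): q matches r: q ∉ Z.
Suppose s ∉ L: no assignment then satisfies all the clues, so s ∈ L.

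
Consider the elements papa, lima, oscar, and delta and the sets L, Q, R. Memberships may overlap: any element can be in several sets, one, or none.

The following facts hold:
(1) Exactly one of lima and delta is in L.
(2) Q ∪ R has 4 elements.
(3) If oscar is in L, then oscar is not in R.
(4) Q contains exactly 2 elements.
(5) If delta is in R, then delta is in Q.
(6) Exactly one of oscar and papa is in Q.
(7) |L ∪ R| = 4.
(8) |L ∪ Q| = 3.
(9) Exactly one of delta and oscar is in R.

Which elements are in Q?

Q = {delta, oscar}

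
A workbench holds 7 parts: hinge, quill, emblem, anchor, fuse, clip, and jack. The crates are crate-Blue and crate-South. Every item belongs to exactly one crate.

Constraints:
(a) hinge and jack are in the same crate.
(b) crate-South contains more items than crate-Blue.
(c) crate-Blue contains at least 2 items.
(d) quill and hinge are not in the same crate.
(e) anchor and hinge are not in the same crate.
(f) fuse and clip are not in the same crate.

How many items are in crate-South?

4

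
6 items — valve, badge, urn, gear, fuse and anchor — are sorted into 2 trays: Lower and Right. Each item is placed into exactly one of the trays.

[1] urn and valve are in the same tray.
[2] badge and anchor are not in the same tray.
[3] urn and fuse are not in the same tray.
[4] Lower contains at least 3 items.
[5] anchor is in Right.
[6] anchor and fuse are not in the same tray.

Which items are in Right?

Right = {anchor, urn, valve}

From (5): anchor ∈ Right.
(2): badge ∉ Right.
(6): fuse ∉ Right.
Only one tray left: badge ∈ Lower.
Only one tray left: fuse ∈ Lower.
(3): urn ∉ Lower.
Only one tray left: urn ∈ Right.
(1): valve matches urn: valve ∉ Lower.
(1): valve matches urn: valve ∈ Right.
(4): only 3 candidates remain for Lower, so all are in.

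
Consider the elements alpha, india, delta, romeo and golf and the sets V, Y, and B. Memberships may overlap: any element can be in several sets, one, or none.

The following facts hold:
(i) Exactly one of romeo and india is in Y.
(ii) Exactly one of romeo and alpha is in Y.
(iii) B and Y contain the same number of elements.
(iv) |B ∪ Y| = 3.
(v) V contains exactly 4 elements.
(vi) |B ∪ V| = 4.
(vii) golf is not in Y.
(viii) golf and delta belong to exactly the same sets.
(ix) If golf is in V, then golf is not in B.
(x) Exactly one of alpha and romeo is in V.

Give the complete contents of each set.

V = {delta, golf, india, romeo}; Y = {alpha, india}; B = {india, romeo}

From (vii): golf ∉ Y.
(viii): delta matches golf: delta ∉ Y.
Suppose alpha ∈ V: no assignment then satisfies all the clues, so alpha ∉ V.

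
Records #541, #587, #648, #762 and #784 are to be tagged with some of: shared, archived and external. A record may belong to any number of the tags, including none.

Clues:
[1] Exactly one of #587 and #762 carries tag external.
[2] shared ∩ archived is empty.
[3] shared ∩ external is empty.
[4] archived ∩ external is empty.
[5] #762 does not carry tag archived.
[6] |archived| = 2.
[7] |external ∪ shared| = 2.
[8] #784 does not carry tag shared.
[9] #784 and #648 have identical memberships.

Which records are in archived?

archived = {#648, #784}

From (5): #762 ∉ archived.
From (8): #784 ∉ shared.
(9): #648 matches #784: #648 ∉ shared.
Suppose #541 ∈ archived: no assignment then satisfies all the clues, so #541 ∉ archived.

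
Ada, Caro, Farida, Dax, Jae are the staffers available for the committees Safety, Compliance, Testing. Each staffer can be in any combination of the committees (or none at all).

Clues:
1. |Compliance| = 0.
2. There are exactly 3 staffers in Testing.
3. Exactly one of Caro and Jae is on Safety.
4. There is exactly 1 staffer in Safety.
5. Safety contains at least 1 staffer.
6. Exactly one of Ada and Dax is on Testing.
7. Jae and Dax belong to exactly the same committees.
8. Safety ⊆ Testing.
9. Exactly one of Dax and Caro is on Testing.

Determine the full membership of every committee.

Safety = {Caro}; Compliance = {}; Testing = {Ada, Caro, Farida}

(1): Compliance already has 0, so the rest are out.
Suppose Ada ∈ Safety: no assignment then satisfies all the clues, so Ada ∉ Safety.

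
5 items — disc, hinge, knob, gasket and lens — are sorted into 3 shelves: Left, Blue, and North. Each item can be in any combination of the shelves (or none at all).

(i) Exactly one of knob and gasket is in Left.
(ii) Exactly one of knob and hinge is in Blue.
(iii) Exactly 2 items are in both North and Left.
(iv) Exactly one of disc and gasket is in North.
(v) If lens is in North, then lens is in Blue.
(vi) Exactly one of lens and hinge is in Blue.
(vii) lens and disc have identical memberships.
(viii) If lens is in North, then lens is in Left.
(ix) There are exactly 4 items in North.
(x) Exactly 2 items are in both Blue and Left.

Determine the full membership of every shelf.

Left = {disc, gasket, lens}; Blue = {disc, knob, lens}; North = {disc, hinge, knob, lens}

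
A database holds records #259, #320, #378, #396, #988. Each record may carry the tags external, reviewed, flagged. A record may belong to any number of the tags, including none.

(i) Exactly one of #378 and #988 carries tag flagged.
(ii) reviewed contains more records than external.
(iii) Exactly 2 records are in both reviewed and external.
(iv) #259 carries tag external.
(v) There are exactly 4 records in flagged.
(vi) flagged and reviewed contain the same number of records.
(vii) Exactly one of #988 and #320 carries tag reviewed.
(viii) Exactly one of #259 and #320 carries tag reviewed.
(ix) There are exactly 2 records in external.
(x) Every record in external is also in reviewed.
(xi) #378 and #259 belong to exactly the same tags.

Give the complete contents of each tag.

external = {#259, #378}; reviewed = {#259, #378, #396, #988}; flagged = {#259, #320, #378, #396}

From (iv): #259 ∈ external.
(x) with #259 ∈ external: #259 ∈ reviewed.
(xi): #378 matches #259: #378 ∈ external.
(xi): #378 matches #259: #378 ∈ reviewed.
(viii) (exactly one): #320 ∉ reviewed.
(ix): external already has 2, so the rest are out.
(vii) (exactly one): #988 ∈ reviewed.
Suppose #259 ∉ flagged: no assignment then satisfies all the clues, so #259 ∈ flagged.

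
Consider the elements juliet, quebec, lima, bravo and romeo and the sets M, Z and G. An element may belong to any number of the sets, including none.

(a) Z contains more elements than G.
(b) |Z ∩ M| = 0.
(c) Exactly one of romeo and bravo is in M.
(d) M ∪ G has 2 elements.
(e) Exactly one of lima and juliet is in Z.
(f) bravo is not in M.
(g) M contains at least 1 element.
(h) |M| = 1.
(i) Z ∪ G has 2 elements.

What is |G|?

From (f): bravo ∉ M.
(c) (exactly one): romeo ∈ M.
(h): M already has 1, so the rest are out.
Suppose romeo ∈ Z: no assignment then satisfies all the clues, so romeo ∉ Z.

1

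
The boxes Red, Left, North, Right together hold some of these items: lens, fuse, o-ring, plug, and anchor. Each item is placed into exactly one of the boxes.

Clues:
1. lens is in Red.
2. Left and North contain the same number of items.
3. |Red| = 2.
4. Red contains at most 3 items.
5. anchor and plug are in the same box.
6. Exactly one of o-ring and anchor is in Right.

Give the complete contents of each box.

Red = {lens, o-ring}; Left = {}; North = {}; Right = {anchor, fuse, plug}

From (1): lens ∈ Red.
Suppose fuse ∈ Red: no assignment then satisfies all the clues, so fuse ∉ Red.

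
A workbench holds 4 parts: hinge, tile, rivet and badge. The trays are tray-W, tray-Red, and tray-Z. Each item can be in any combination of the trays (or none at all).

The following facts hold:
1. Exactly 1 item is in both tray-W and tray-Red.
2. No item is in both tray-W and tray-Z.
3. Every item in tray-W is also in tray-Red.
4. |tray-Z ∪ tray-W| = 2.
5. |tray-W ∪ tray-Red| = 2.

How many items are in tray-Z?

1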